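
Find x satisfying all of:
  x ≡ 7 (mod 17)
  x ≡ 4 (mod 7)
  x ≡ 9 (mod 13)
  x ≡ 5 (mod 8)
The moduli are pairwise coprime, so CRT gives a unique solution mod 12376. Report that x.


Product of moduli M = 17 · 7 · 13 · 8 = 12376.
Merge one congruence at a time:
  Start: x ≡ 7 (mod 17).
  Combine with x ≡ 4 (mod 7); new modulus lcm = 119.
    Write x = 7 + 17·t and substitute into x ≡ 4 (mod 7): 17·t ≡ 4 − 7 = -3 (mod 7).
    Reduce coefficients mod 7: 3·t ≡ 4 (mod 7).
    The inverse of 3 mod 7 is 5 (since 3·5 = 15 = 2·7 + 1), so t ≡ 5·4 = 20 ≡ 6 (mod 7).
    Then x = 7 + 17·6 = 109, valid modulo lcm(17, 7) = 119: x ≡ 109 (mod 119).
  Combine with x ≡ 9 (mod 13); new modulus lcm = 1547.
    Write x = 109 + 119·t and substitute into x ≡ 9 (mod 13): 119·t ≡ 9 − 109 = -100 (mod 13).
    Reduce coefficients mod 13: 2·t ≡ 4 (mod 13).
    The inverse of 2 mod 13 is 7 (since 2·7 = 14 = 1·13 + 1), so t ≡ 7·4 = 28 ≡ 2 (mod 13).
    Then x = 109 + 119·2 = 347, valid modulo lcm(119, 13) = 1547: x ≡ 347 (mod 1547).
  Combine with x ≡ 5 (mod 8); new modulus lcm = 12376.
    Write x = 347 + 1547·t and substitute into x ≡ 5 (mod 8): 1547·t ≡ 5 − 347 = -342 (mod 8).
    Reduce coefficients mod 8: 3·t ≡ 2 (mod 8).
    The inverse of 3 mod 8 is 3 (since 3·3 = 9 = 1·8 + 1), so t ≡ 3·2 = 6 ≡ 6 (mod 8).
    Then x = 347 + 1547·6 = 9629, valid modulo lcm(1547, 8) = 12376: x ≡ 9629 (mod 12376).
Verify against each original: 9629 mod 17 = 7, 9629 mod 7 = 4, 9629 mod 13 = 9, 9629 mod 8 = 5.

x ≡ 9629 (mod 12376).


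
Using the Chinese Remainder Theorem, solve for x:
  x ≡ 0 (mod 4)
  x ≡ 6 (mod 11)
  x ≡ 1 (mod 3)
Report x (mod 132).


Moduli 4, 11, 3 are pairwise coprime; by CRT there is a unique solution modulo M = 4 · 11 · 3 = 132.
Solve pairwise, accumulating the modulus:
  Start with x ≡ 0 (mod 4).
  Combine with x ≡ 6 (mod 11): since gcd(4, 11) = 1, we get a unique residue mod 44.
    Write x = 0 + 4·t and substitute into x ≡ 6 (mod 11): 4·t ≡ 6 − 0 = 6 (mod 11).
    The inverse of 4 mod 11 is 3 (since 4·3 = 12 = 1·11 + 1), so t ≡ 3·6 = 18 ≡ 7 (mod 11).
    Then x = 0 + 4·7 = 28, valid modulo lcm(4, 11) = 44: x ≡ 28 (mod 44).
  Combine with x ≡ 1 (mod 3): since gcd(44, 3) = 1, we get a unique residue mod 132.
    Write x = 28 + 44·t and substitute into x ≡ 1 (mod 3): 44·t ≡ 1 − 28 = -27 (mod 3).
    Reduce coefficients mod 3: 2·t ≡ 0 (mod 3).
    The inverse of 2 mod 3 is 2 (since 2·2 = 4 = 1·3 + 1), so t ≡ 2·0 = 0 ≡ 0 (mod 3).
    Then x = 28 + 44·0 = 28, valid modulo lcm(44, 3) = 132: x ≡ 28 (mod 132).
Verify: 28 mod 4 = 0 ✓, 28 mod 11 = 6 ✓, 28 mod 3 = 1 ✓.

x ≡ 28 (mod 132).


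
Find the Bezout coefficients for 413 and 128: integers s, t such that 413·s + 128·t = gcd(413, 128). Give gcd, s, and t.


Euclidean algorithm on (413, 128) — divide until remainder is 0:
  413 = 3 · 128 + 29
  128 = 4 · 29 + 12
  29 = 2 · 12 + 5
  12 = 2 · 5 + 2
  5 = 2 · 2 + 1
  2 = 2 · 1 + 0
gcd(413, 128) = 1.
Track Bezout coefficients alongside the remainders: start with r₀ = 413 = a·1 + b·0 (s = 1, t = 0) and r₁ = 128 = a·0 + b·1 (s = 0, t = 1); each new remainder r_{k+1} = r_{k-1} − q_k·r_k inherits s_{k+1} = s_{k-1} − q_k·s_k, t_{k+1} = t_{k-1} − q_k·t_k, so r_k = a·s_k + b·t_k at every step:
  q = 3: r = 29, s = 1 − 3·0 = 1, t = 0 − 3·1 = -3  (check: 413·1 + 128·(-3) = 29)
  q = 4: r = 12, s = 0 − 4·1 = -4, t = 1 − 4·(-3) = 13  (check: 413·(-4) + 128·13 = 12)
  q = 2: r = 5, s = 1 − 2·(-4) = 9, t = -3 − 2·13 = -29  (check: 413·9 + 128·(-29) = 5)
  q = 2: r = 2, s = -4 − 2·9 = -22, t = 13 − 2·(-29) = 71  (check: 413·(-22) + 128·71 = 2)
  q = 2: r = 1, s = 9 − 2·(-22) = 53, t = -29 − 2·71 = -171  (check: 413·53 + 128·(-171) = 1)
The row with r = 1 (the gcd) gives the Bezout coefficients s = 53, t = -171.
Result: 413 · (53) + 128 · (-171) = 1.

gcd(413, 128) = 1; s = 53, t = -171 (check: 413·53 + 128·(-171) = 1).


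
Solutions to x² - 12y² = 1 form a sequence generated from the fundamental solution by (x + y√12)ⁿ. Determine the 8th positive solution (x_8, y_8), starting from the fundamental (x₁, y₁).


Step 1: Find the fundamental solution (x₁, y₁) of x² - 12y² = 1.
  Expand √12 as a continued fraction. a₀ = ⌊√12⌋ = 3; iterate m_{k+1} = d_k·a_k − m_k, d_{k+1} = (12 − m_{k+1}²)/d_k, a_{k+1} = ⌊(a₀ + m_{k+1})/d_{k+1}⌋ (starting m₀ = 0, d₀ = 1), with convergents p_k = a_k·p_{k-1} + p_{k-2}, q_k = a_k·q_{k-1} + q_{k-2} (p₋₁ = 1, q₋₁ = 0):
  k = 0: a₀ = 3; p₀/q₀ = 3/1; p₀² − 12·q₀² = 9 − 12 = -3.
  k = 1: m = 3, d = 3, a = ⌊(3 + 3)/3⌋ = 2; p/q = (2·3 + 1)/(2·1 + 0) = 7/2; p² − 12·q² = 49 − 48 = 1.
  The first convergent with p² − 12·q² = 1 gives the fundamental solution (x₁, y₁) = (7, 2).
Step 2: Apply the recurrence (x_{n+1}, y_{n+1}) = (x₁x_n + 12y₁y_n, x₁y_n + y₁x_n) repeatedly.
  From (x_1, y_1) = (7, 2): x_2 = 7·7 + 12·2·2 = 97; y_2 = 7·2 + 2·7 = 28.
  From (x_2, y_2) = (97, 28): x_3 = 7·97 + 12·2·28 = 1351; y_3 = 7·28 + 2·97 = 390.
  From (x_3, y_3) = (1351, 390): x_4 = 7·1351 + 12·2·390 = 18817; y_4 = 7·390 + 2·1351 = 5432.
  From (x_4, y_4) = (18817, 5432): x_5 = 7·18817 + 12·2·5432 = 262087; y_5 = 7·5432 + 2·18817 = 75658.
  From (x_5, y_5) = (262087, 75658): x_6 = 7·262087 + 12·2·75658 = 3650401; y_6 = 7·75658 + 2·262087 = 1053780.
  From (x_6, y_6) = (3650401, 1053780): x_7 = 7·3650401 + 12·2·1053780 = 50843527; y_7 = 7·1053780 + 2·3650401 = 14677262.
  From (x_7, y_7) = (50843527, 14677262): x_8 = 7·50843527 + 12·2·14677262 = 708158977; y_8 = 7·14677262 + 2·50843527 = 204427888.
Step 3: Verify x_8² - 12·y_8² = 501489136705686529 - 501489136705686528 = 1 (should be 1). ✓

(x_1, y_1) = (7, 2); (x_8, y_8) = (708158977, 204427888).


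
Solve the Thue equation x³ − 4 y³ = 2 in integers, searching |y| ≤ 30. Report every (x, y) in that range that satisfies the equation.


The equation is x³ - 4y³ = 2. For fixed y, x³ = 4·y³ + 2, so a solution requires the RHS to be a perfect cube.
Strategy: iterate y from -30 to 30, compute RHS = 4·y³ + 2, and check whether it is a (positive or negative) perfect cube.
Check small values of y:
  y = 0: RHS = 2 is not a perfect cube.
  y = 1: RHS = 6 is not a perfect cube.
  y = -1: RHS = -2 is not a perfect cube.
  y = 2: RHS = 34 is not a perfect cube.
  y = -2: RHS = -30 is not a perfect cube.
  y = 3: RHS = 110 is not a perfect cube.
  y = -3: RHS = -106 is not a perfect cube.
Continuing the search up to |y| = 30 finds no solutions either.
No (x, y) in the scanned range satisfies the equation.

No integer solutions with |y| ≤ 30.


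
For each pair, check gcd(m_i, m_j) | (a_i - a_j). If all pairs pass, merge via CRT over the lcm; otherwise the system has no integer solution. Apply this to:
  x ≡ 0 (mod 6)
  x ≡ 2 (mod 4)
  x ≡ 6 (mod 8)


Moduli 6, 4, 8 are not pairwise coprime, so CRT works modulo lcm(m_i) when all pairwise compatibility conditions hold.
Pairwise compatibility: gcd(m_i, m_j) must divide a_i - a_j for every pair.
Merge one congruence at a time:
  Start: x ≡ 0 (mod 6).
  Combine with x ≡ 2 (mod 4): gcd(6, 4) = 2; 2 - 0 = 2, which IS divisible by 2, so compatible.
    Write x = 0 + 6·t and substitute into x ≡ 2 (mod 4): 6·t ≡ 2 − 0 = 2 (mod 4).
    Divide the congruence (and modulus) by g = 2: 3·t ≡ 1 (mod 2).
    Reduce coefficients mod 2: 1·t ≡ 1 (mod 2).
    So t ≡ 1 (mod 2).
    Then x = 0 + 6·1 = 6, valid modulo lcm(6, 4) = 12: x ≡ 6 (mod 12).
  Combine with x ≡ 6 (mod 8): gcd(12, 8) = 4; 6 - 6 = 0, which IS divisible by 4, so compatible.
    Write x = 6 + 12·t and substitute into x ≡ 6 (mod 8): 12·t ≡ 6 − 6 = 0 (mod 8).
    Divide the congruence (and modulus) by g = 4: 3·t ≡ 0 (mod 2).
    Reduce coefficients mod 2: 1·t ≡ 0 (mod 2).
    So t ≡ 0 (mod 2).
    Then x = 6 + 12·0 = 6, valid modulo lcm(12, 8) = 24: x ≡ 6 (mod 24).
Verify: 6 mod 6 = 0, 6 mod 4 = 2, 6 mod 8 = 6.

x ≡ 6 (mod 24).


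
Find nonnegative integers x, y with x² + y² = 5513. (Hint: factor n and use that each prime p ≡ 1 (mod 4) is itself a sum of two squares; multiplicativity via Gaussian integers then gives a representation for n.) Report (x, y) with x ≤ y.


Step 1: Factor n = 5513 = 37 · 149.
Step 2: Check the mod-4 condition on each prime factor: 37 ≡ 1 (mod 4), exponent 1; 149 ≡ 1 (mod 4), exponent 1.
All primes ≡ 3 (mod 4) appear to even exponent (or don't appear), so by the two-squares theorem n IS expressible as a sum of two squares.
Step 3: Build a representation. Here n = 37 · 149 is a product of primes ≡ 1 (mod 4). Each prime p ≡ 1 (mod 4) is itself a sum of two squares; find a² by testing p − a² for a perfect square:
  37: 37 − 1² = 36 = 6² ⇒ 37 = 1² + 6².
  149: 149 − 1² = 148, 149 − 2² = 145, 149 − 3² = 140, 149 − 4² = 133, 149 − 5² = 124, 149 − 6² = 113, 149 − 7² = 100 = 10² ⇒ 149 = 7² + 10².
  Combine using the Brahmagupta–Fibonacci identity (a² + b²)(c² + d²) = (ac − bd)² + (ad + bc)² = (ac + bd)² + (ad − bc)²:
  37 · 149 = 5513: from (1² + 6²)(7² + 10²), take (1·7 − 6·10, 1·10 + 6·7) = (7 − 60, 10 + 42) = (-53, 52); dropping signs (only squares matter) gives (53, 52); check 53² + 52² = 2809 + 2704 = 5513 ✓.
Step 4: Order so x ≤ y and verify: 52² + 53² = 2704 + 2809 = 5513 = n. ✓

n = 5513 = 52² + 53² (one valid representation with x ≤ y).


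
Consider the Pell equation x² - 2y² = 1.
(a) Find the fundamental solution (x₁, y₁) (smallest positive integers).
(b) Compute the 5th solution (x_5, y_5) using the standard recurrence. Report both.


Step 1: Find the fundamental solution (x₁, y₁) of x² - 2y² = 1.
  Expand √2 as a continued fraction. a₀ = ⌊√2⌋ = 1; iterate m_{k+1} = d_k·a_k − m_k, d_{k+1} = (2 − m_{k+1}²)/d_k, a_{k+1} = ⌊(a₀ + m_{k+1})/d_{k+1}⌋ (starting m₀ = 0, d₀ = 1), with convergents p_k = a_k·p_{k-1} + p_{k-2}, q_k = a_k·q_{k-1} + q_{k-2} (p₋₁ = 1, q₋₁ = 0):
  k = 0: a₀ = 1; p₀/q₀ = 1/1; p₀² − 2·q₀² = 1 − 2 = -1.
  k = 1: m = 1, d = 1, a = ⌊(1 + 1)/1⌋ = 2; p/q = (2·1 + 1)/(2·1 + 0) = 3/2; p² − 2·q² = 9 − 8 = 1.
  The first convergent with p² − 2·q² = 1 gives the fundamental solution (x₁, y₁) = (3, 2).
Step 2: Apply the recurrence (x_{n+1}, y_{n+1}) = (x₁x_n + 2y₁y_n, x₁y_n + y₁x_n) repeatedly.
  From (x_1, y_1) = (3, 2): x_2 = 3·3 + 2·2·2 = 17; y_2 = 3·2 + 2·3 = 12.
  From (x_2, y_2) = (17, 12): x_3 = 3·17 + 2·2·12 = 99; y_3 = 3·12 + 2·17 = 70.
  From (x_3, y_3) = (99, 70): x_4 = 3·99 + 2·2·70 = 577; y_4 = 3·70 + 2·99 = 408.
  From (x_4, y_4) = (577, 408): x_5 = 3·577 + 2·2·408 = 3363; y_5 = 3·408 + 2·577 = 2378.
Step 3: Verify x_5² - 2·y_5² = 11309769 - 11309768 = 1 (should be 1). ✓

(x_1, y_1) = (3, 2); (x_5, y_5) = (3363, 2378).


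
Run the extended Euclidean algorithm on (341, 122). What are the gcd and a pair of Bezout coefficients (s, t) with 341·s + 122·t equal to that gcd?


Euclidean algorithm on (341, 122) — divide until remainder is 0:
  341 = 2 · 122 + 97
  122 = 1 · 97 + 25
  97 = 3 · 25 + 22
  25 = 1 · 22 + 3
  22 = 7 · 3 + 1
  3 = 3 · 1 + 0
gcd(341, 122) = 1.
Track Bezout coefficients alongside the remainders: start with r₀ = 341 = a·1 + b·0 (s = 1, t = 0) and r₁ = 122 = a·0 + b·1 (s = 0, t = 1); each new remainder r_{k+1} = r_{k-1} − q_k·r_k inherits s_{k+1} = s_{k-1} − q_k·s_k, t_{k+1} = t_{k-1} − q_k·t_k, so r_k = a·s_k + b·t_k at every step:
  q = 2: r = 97, s = 1 − 2·0 = 1, t = 0 − 2·1 = -2  (check: 341·1 + 122·(-2) = 97)
  q = 1: r = 25, s = 0 − 1·1 = -1, t = 1 − 1·(-2) = 3  (check: 341·(-1) + 122·3 = 25)
  q = 3: r = 22, s = 1 − 3·(-1) = 4, t = -2 − 3·3 = -11  (check: 341·4 + 122·(-11) = 22)
  q = 1: r = 3, s = -1 − 1·4 = -5, t = 3 − 1·(-11) = 14  (check: 341·(-5) + 122·14 = 3)
  q = 7: r = 1, s = 4 − 7·(-5) = 39, t = -11 − 7·14 = -109  (check: 341·39 + 122·(-109) = 1)
The row with r = 1 (the gcd) gives the Bezout coefficients s = 39, t = -109.
Result: 341 · (39) + 122 · (-109) = 1.

gcd(341, 122) = 1; s = 39, t = -109 (check: 341·39 + 122·(-109) = 1).


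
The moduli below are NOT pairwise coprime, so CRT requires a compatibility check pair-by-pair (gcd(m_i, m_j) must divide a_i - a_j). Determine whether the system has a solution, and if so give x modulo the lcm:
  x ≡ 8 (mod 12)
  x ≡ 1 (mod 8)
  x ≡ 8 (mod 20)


Moduli 12, 8, 20 are not pairwise coprime, so CRT works modulo lcm(m_i) when all pairwise compatibility conditions hold.
Pairwise compatibility: gcd(m_i, m_j) must divide a_i - a_j for every pair.
Merge one congruence at a time:
  Start: x ≡ 8 (mod 12).
  Combine with x ≡ 1 (mod 8): gcd(12, 8) = 4, and 1 - 8 = -7 is NOT divisible by 4.
    ⇒ system is inconsistent (no integer solution).

No solution (the system is inconsistent).


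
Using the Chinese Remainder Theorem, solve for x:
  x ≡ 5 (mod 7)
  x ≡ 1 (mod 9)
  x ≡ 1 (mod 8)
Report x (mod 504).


Moduli 7, 9, 8 are pairwise coprime; by CRT there is a unique solution modulo M = 7 · 9 · 8 = 504.
Solve pairwise, accumulating the modulus:
  Start with x ≡ 5 (mod 7).
  Combine with x ≡ 1 (mod 9): since gcd(7, 9) = 1, we get a unique residue mod 63.
    Write x = 5 + 7·t and substitute into x ≡ 1 (mod 9): 7·t ≡ 1 − 5 = -4 (mod 9).
    Reduce coefficients mod 9: 7·t ≡ 5 (mod 9).
    The inverse of 7 mod 9 is 4 (since 7·4 = 28 = 3·9 + 1), so t ≡ 4·5 = 20 ≡ 2 (mod 9).
    Then x = 5 + 7·2 = 19, valid modulo lcm(7, 9) = 63: x ≡ 19 (mod 63).
  Combine with x ≡ 1 (mod 8): since gcd(63, 8) = 1, we get a unique residue mod 504.
    Write x = 19 + 63·t and substitute into x ≡ 1 (mod 8): 63·t ≡ 1 − 19 = -18 (mod 8).
    Reduce coefficients mod 8: 7·t ≡ 6 (mod 8).
    The inverse of 7 mod 8 is 7 (since 7·7 = 49 = 6·8 + 1), so t ≡ 7·6 = 42 ≡ 2 (mod 8).
    Then x = 19 + 63·2 = 145, valid modulo lcm(63, 8) = 504: x ≡ 145 (mod 504).
Verify: 145 mod 7 = 5 ✓, 145 mod 9 = 1 ✓, 145 mod 8 = 1 ✓.

x ≡ 145 (mod 504).


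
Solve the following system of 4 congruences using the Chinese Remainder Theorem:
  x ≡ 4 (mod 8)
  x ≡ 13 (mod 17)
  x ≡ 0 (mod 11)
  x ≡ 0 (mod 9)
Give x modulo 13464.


Product of moduli M = 8 · 17 · 11 · 9 = 13464.
Merge one congruence at a time:
  Start: x ≡ 4 (mod 8).
  Combine with x ≡ 13 (mod 17); new modulus lcm = 136.
    Write x = 4 + 8·t and substitute into x ≡ 13 (mod 17): 8·t ≡ 13 − 4 = 9 (mod 17).
    The inverse of 8 mod 17 is 15 (since 8·15 = 120 = 7·17 + 1), so t ≡ 15·9 = 135 ≡ 16 (mod 17).
    Then x = 4 + 8·16 = 132, valid modulo lcm(8, 17) = 136: x ≡ 132 (mod 136).
  Combine with x ≡ 0 (mod 11); new modulus lcm = 1496.
    Write x = 132 + 136·t and substitute into x ≡ 0 (mod 11): 136·t ≡ 0 − 132 = -132 (mod 11).
    Reduce coefficients mod 11: 4·t ≡ 0 (mod 11).
    The inverse of 4 mod 11 is 3 (since 4·3 = 12 = 1·11 + 1), so t ≡ 3·0 = 0 ≡ 0 (mod 11).
    Then x = 132 + 136·0 = 132, valid modulo lcm(136, 11) = 1496: x ≡ 132 (mod 1496).
  Combine with x ≡ 0 (mod 9); new modulus lcm = 13464.
    Write x = 132 + 1496·t and substitute into x ≡ 0 (mod 9): 1496·t ≡ 0 − 132 = -132 (mod 9).
    Reduce coefficients mod 9: 2·t ≡ 3 (mod 9).
    The inverse of 2 mod 9 is 5 (since 2·5 = 10 = 1·9 + 1), so t ≡ 5·3 = 15 ≡ 6 (mod 9).
    Then x = 132 + 1496·6 = 9108, valid modulo lcm(1496, 9) = 13464: x ≡ 9108 (mod 13464).
Verify against each original: 9108 mod 8 = 4, 9108 mod 17 = 13, 9108 mod 11 = 0, 9108 mod 9 = 0.

x ≡ 9108 (mod 13464).


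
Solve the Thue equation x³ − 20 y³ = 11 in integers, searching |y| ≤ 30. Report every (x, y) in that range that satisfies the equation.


The equation is x³ - 20y³ = 11. For fixed y, x³ = 20·y³ + 11, so a solution requires the RHS to be a perfect cube.
Strategy: iterate y from -30 to 30, compute RHS = 20·y³ + 11, and check whether it is a (positive or negative) perfect cube.
Check small values of y:
  y = 0: RHS = 11 is not a perfect cube.
  y = 1: RHS = 31 is not a perfect cube.
  y = -1: RHS = -9 is not a perfect cube.
  y = 2: RHS = 171 is not a perfect cube.
  y = -2: RHS = -149 is not a perfect cube.
  y = 3: RHS = 551 is not a perfect cube.
  y = -3: RHS = -529 is not a perfect cube.
Continuing the search up to |y| = 30 finds no solutions either.
No (x, y) in the scanned range satisfies the equation.

No integer solutions with |y| ≤ 30.


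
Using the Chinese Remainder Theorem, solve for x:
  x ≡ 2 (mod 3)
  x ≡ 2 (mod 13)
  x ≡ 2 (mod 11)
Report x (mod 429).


Moduli 3, 13, 11 are pairwise coprime; by CRT there is a unique solution modulo M = 3 · 13 · 11 = 429.
Solve pairwise, accumulating the modulus:
  Start with x ≡ 2 (mod 3).
  Combine with x ≡ 2 (mod 13): since gcd(3, 13) = 1, we get a unique residue mod 39.
    Write x = 2 + 3·t and substitute into x ≡ 2 (mod 13): 3·t ≡ 2 − 2 = 0 (mod 13).
    The inverse of 3 mod 13 is 9 (since 3·9 = 27 = 2·13 + 1), so t ≡ 9·0 = 0 ≡ 0 (mod 13).
    Then x = 2 + 3·0 = 2, valid modulo lcm(3, 13) = 39: x ≡ 2 (mod 39).
  Combine with x ≡ 2 (mod 11): since gcd(39, 11) = 1, we get a unique residue mod 429.
    Write x = 2 + 39·t and substitute into x ≡ 2 (mod 11): 39·t ≡ 2 − 2 = 0 (mod 11).
    Reduce coefficients mod 11: 6·t ≡ 0 (mod 11).
    The inverse of 6 mod 11 is 2 (since 6·2 = 12 = 1·11 + 1), so t ≡ 2·0 = 0 ≡ 0 (mod 11).
    Then x = 2 + 39·0 = 2, valid modulo lcm(39, 11) = 429: x ≡ 2 (mod 429).
Verify: 2 mod 3 = 2 ✓, 2 mod 13 = 2 ✓, 2 mod 11 = 2 ✓.

x ≡ 2 (mod 429).


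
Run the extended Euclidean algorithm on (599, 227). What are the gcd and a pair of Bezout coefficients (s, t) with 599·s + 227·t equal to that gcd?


Euclidean algorithm on (599, 227) — divide until remainder is 0:
  599 = 2 · 227 + 145
  227 = 1 · 145 + 82
  145 = 1 · 82 + 63
  82 = 1 · 63 + 19
  63 = 3 · 19 + 6
  19 = 3 · 6 + 1
  6 = 6 · 1 + 0
gcd(599, 227) = 1.
Track Bezout coefficients alongside the remainders: start with r₀ = 599 = a·1 + b·0 (s = 1, t = 0) and r₁ = 227 = a·0 + b·1 (s = 0, t = 1); each new remainder r_{k+1} = r_{k-1} − q_k·r_k inherits s_{k+1} = s_{k-1} − q_k·s_k, t_{k+1} = t_{k-1} − q_k·t_k, so r_k = a·s_k + b·t_k at every step:
  q = 2: r = 145, s = 1 − 2·0 = 1, t = 0 − 2·1 = -2  (check: 599·1 + 227·(-2) = 145)
  q = 1: r = 82, s = 0 − 1·1 = -1, t = 1 − 1·(-2) = 3  (check: 599·(-1) + 227·3 = 82)
  q = 1: r = 63, s = 1 − 1·(-1) = 2, t = -2 − 1·3 = -5  (check: 599·2 + 227·(-5) = 63)
  q = 1: r = 19, s = -1 − 1·2 = -3, t = 3 − 1·(-5) = 8  (check: 599·(-3) + 227·8 = 19)
  q = 3: r = 6, s = 2 − 3·(-3) = 11, t = -5 − 3·8 = -29  (check: 599·11 + 227·(-29) = 6)
  q = 3: r = 1, s = -3 − 3·11 = -36, t = 8 − 3·(-29) = 95  (check: 599·(-36) + 227·95 = 1)
The row with r = 1 (the gcd) gives the Bezout coefficients s = -36, t = 95.
Result: 599 · (-36) + 227 · (95) = 1.

gcd(599, 227) = 1; s = -36, t = 95 (check: 599·(-36) + 227·95 = 1).


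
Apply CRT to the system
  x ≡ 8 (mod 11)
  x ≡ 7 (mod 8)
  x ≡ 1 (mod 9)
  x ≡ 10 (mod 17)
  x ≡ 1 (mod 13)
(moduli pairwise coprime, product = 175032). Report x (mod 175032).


Product of moduli M = 11 · 8 · 9 · 17 · 13 = 175032.
Merge one congruence at a time:
  Start: x ≡ 8 (mod 11).
  Combine with x ≡ 7 (mod 8); new modulus lcm = 88.
    Write x = 8 + 11·t and substitute into x ≡ 7 (mod 8): 11·t ≡ 7 − 8 = -1 (mod 8).
    Reduce coefficients mod 8: 3·t ≡ 7 (mod 8).
    The inverse of 3 mod 8 is 3 (since 3·3 = 9 = 1·8 + 1), so t ≡ 3·7 = 21 ≡ 5 (mod 8).
    Then x = 8 + 11·5 = 63, valid modulo lcm(11, 8) = 88: x ≡ 63 (mod 88).
  Combine with x ≡ 1 (mod 9); new modulus lcm = 792.
    Write x = 63 + 88·t and substitute into x ≡ 1 (mod 9): 88·t ≡ 1 − 63 = -62 (mod 9).
    Reduce coefficients mod 9: 7·t ≡ 1 (mod 9).
    The inverse of 7 mod 9 is 4 (since 7·4 = 28 = 3·9 + 1), so t ≡ 4·1 = 4 ≡ 4 (mod 9).
    Then x = 63 + 88·4 = 415, valid modulo lcm(88, 9) = 792: x ≡ 415 (mod 792).
  Combine with x ≡ 10 (mod 17); new modulus lcm = 13464.
    Write x = 415 + 792·t and substitute into x ≡ 10 (mod 17): 792·t ≡ 10 − 415 = -405 (mod 17).
    Reduce coefficients mod 17: 10·t ≡ 3 (mod 17).
    The inverse of 10 mod 17 is 12 (since 10·12 = 120 = 7·17 + 1), so t ≡ 12·3 = 36 ≡ 2 (mod 17).
    Then x = 415 + 792·2 = 1999, valid modulo lcm(792, 17) = 13464: x ≡ 1999 (mod 13464).
  Combine with x ≡ 1 (mod 13); new modulus lcm = 175032.
    Write x = 1999 + 13464·t and substitute into x ≡ 1 (mod 13): 13464·t ≡ 1 − 1999 = -1998 (mod 13).
    Reduce coefficients mod 13: 9·t ≡ 4 (mod 13).
    The inverse of 9 mod 13 is 3 (since 9·3 = 27 = 2·13 + 1), so t ≡ 3·4 = 12 ≡ 12 (mod 13).
    Then x = 1999 + 13464·12 = 163567, valid modulo lcm(13464, 13) = 175032: x ≡ 163567 (mod 175032).
Verify against each original: 163567 mod 11 = 8, 163567 mod 8 = 7, 163567 mod 9 = 1, 163567 mod 17 = 10, 163567 mod 13 = 1.

x ≡ 163567 (mod 175032).


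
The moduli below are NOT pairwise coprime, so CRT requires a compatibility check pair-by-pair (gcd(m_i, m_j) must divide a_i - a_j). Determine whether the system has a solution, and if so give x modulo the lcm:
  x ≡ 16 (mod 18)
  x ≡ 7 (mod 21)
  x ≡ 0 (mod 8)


Moduli 18, 21, 8 are not pairwise coprime, so CRT works modulo lcm(m_i) when all pairwise compatibility conditions hold.
Pairwise compatibility: gcd(m_i, m_j) must divide a_i - a_j for every pair.
Merge one congruence at a time:
  Start: x ≡ 16 (mod 18).
  Combine with x ≡ 7 (mod 21): gcd(18, 21) = 3; 7 - 16 = -9, which IS divisible by 3, so compatible.
    Write x = 16 + 18·t and substitute into x ≡ 7 (mod 21): 18·t ≡ 7 − 16 = -9 (mod 21).
    Divide the congruence (and modulus) by g = 3: 6·t ≡ -3 (mod 7).
    Reduce coefficients mod 7: 6·t ≡ 4 (mod 7).
    The inverse of 6 mod 7 is 6 (since 6·6 = 36 = 5·7 + 1), so t ≡ 6·4 = 24 ≡ 3 (mod 7).
    Then x = 16 + 18·3 = 70, valid modulo lcm(18, 21) = 126: x ≡ 70 (mod 126).
  Combine with x ≡ 0 (mod 8): gcd(126, 8) = 2; 0 - 70 = -70, which IS divisible by 2, so compatible.
    Write x = 70 + 126·t and substitute into x ≡ 0 (mod 8): 126·t ≡ 0 − 70 = -70 (mod 8).
    Divide the congruence (and modulus) by g = 2: 63·t ≡ -35 (mod 4).
    Reduce coefficients mod 4: 3·t ≡ 1 (mod 4).
    The inverse of 3 mod 4 is 3 (since 3·3 = 9 = 2·4 + 1), so t ≡ 3·1 = 3 ≡ 3 (mod 4).
    Then x = 70 + 126·3 = 448, valid modulo lcm(126, 8) = 504: x ≡ 448 (mod 504).
Verify: 448 mod 18 = 16, 448 mod 21 = 7, 448 mod 8 = 0.

x ≡ 448 (mod 504).


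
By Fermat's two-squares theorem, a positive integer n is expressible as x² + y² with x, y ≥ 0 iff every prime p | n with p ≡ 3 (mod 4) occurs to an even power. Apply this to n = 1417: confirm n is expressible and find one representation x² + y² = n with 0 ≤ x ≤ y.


Step 1: Factor n = 1417 = 13 · 109.
Step 2: Check the mod-4 condition on each prime factor: 13 ≡ 1 (mod 4), exponent 1; 109 ≡ 1 (mod 4), exponent 1.
All primes ≡ 3 (mod 4) appear to even exponent (or don't appear), so by the two-squares theorem n IS expressible as a sum of two squares.
Step 3: Build a representation. Here n = 13 · 109 is a product of primes ≡ 1 (mod 4). Each prime p ≡ 1 (mod 4) is itself a sum of two squares; find a² by testing p − a² for a perfect square:
  13: 13 − 1² = 12, 13 − 2² = 9 = 3² ⇒ 13 = 2² + 3².
  109: 109 − 1² = 108, 109 − 2² = 105, 109 − 3² = 100 = 10² ⇒ 109 = 3² + 10².
  Combine using the Brahmagupta–Fibonacci identity (a² + b²)(c² + d²) = (ac − bd)² + (ad + bc)² = (ac + bd)² + (ad − bc)²:
  13 · 109 = 1417: from (2² + 3²)(3² + 10²), take (2·3 − 3·10, 2·10 + 3·3) = (6 − 30, 20 + 9) = (-24, 29); dropping signs (only squares matter) gives (24, 29); check 24² + 29² = 576 + 841 = 1417 ✓.
Step 4: Order so x ≤ y and verify: 24² + 29² = 576 + 841 = 1417 = n. ✓

n = 1417 = 24² + 29² (one valid representation with x ≤ y).


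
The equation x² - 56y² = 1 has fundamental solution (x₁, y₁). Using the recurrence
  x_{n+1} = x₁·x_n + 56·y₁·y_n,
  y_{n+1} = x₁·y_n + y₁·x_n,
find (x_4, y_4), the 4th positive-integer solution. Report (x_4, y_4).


Step 1: Find the fundamental solution (x₁, y₁) of x² - 56y² = 1.
  Expand √56 as a continued fraction. a₀ = ⌊√56⌋ = 7; iterate m_{k+1} = d_k·a_k − m_k, d_{k+1} = (56 − m_{k+1}²)/d_k, a_{k+1} = ⌊(a₀ + m_{k+1})/d_{k+1}⌋ (starting m₀ = 0, d₀ = 1), with convergents p_k = a_k·p_{k-1} + p_{k-2}, q_k = a_k·q_{k-1} + q_{k-2} (p₋₁ = 1, q₋₁ = 0):
  k = 0: a₀ = 7; p₀/q₀ = 7/1; p₀² − 56·q₀² = 49 − 56 = -7.
  k = 1: m = 7, d = 7, a = ⌊(7 + 7)/7⌋ = 2; p/q = (2·7 + 1)/(2·1 + 0) = 15/2; p² − 56·q² = 225 − 224 = 1.
  The first convergent with p² − 56·q² = 1 gives the fundamental solution (x₁, y₁) = (15, 2).
Step 2: Apply the recurrence (x_{n+1}, y_{n+1}) = (x₁x_n + 56y₁y_n, x₁y_n + y₁x_n) repeatedly.
  From (x_1, y_1) = (15, 2): x_2 = 15·15 + 56·2·2 = 449; y_2 = 15·2 + 2·15 = 60.
  From (x_2, y_2) = (449, 60): x_3 = 15·449 + 56·2·60 = 13455; y_3 = 15·60 + 2·449 = 1798.
  From (x_3, y_3) = (13455, 1798): x_4 = 15·13455 + 56·2·1798 = 403201; y_4 = 15·1798 + 2·13455 = 53880.
Step 3: Verify x_4² - 56·y_4² = 162571046401 - 162571046400 = 1 (should be 1). ✓

(x_1, y_1) = (15, 2); (x_4, y_4) = (403201, 53880).


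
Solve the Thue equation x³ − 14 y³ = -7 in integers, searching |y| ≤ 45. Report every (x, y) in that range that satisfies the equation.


The equation is x³ - 14y³ = -7. For fixed y, x³ = 14·y³ − 7, so a solution requires the RHS to be a perfect cube.
Strategy: iterate y from -45 to 45, compute RHS = 14·y³ − 7, and check whether it is a (positive or negative) perfect cube.
Check small values of y:
  y = 0: RHS = -7 is not a perfect cube.
  y = 1: RHS = 7 is not a perfect cube.
  y = -1: RHS = -21 is not a perfect cube.
  y = 2: RHS = 105 is not a perfect cube.
  y = -2: RHS = -119 is not a perfect cube.
  y = 3: RHS = 371 is not a perfect cube.
  y = -3: RHS = -385 is not a perfect cube.
Continuing the search up to |y| = 45 finds no solutions either.
No (x, y) in the scanned range satisfies the equation.

No integer solutions with |y| ≤ 45.


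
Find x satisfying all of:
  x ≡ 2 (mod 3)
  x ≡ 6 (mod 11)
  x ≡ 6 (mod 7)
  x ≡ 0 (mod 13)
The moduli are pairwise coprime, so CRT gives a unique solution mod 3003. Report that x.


Product of moduli M = 3 · 11 · 7 · 13 = 3003.
Merge one congruence at a time:
  Start: x ≡ 2 (mod 3).
  Combine with x ≡ 6 (mod 11); new modulus lcm = 33.
    Write x = 2 + 3·t and substitute into x ≡ 6 (mod 11): 3·t ≡ 6 − 2 = 4 (mod 11).
    The inverse of 3 mod 11 is 4 (since 3·4 = 12 = 1·11 + 1), so t ≡ 4·4 = 16 ≡ 5 (mod 11).
    Then x = 2 + 3·5 = 17, valid modulo lcm(3, 11) = 33: x ≡ 17 (mod 33).
  Combine with x ≡ 6 (mod 7); new modulus lcm = 231.
    Write x = 17 + 33·t and substitute into x ≡ 6 (mod 7): 33·t ≡ 6 − 17 = -11 (mod 7).
    Reduce coefficients mod 7: 5·t ≡ 3 (mod 7).
    The inverse of 5 mod 7 is 3 (since 5·3 = 15 = 2·7 + 1), so t ≡ 3·3 = 9 ≡ 2 (mod 7).
    Then x = 17 + 33·2 = 83, valid modulo lcm(33, 7) = 231: x ≡ 83 (mod 231).
  Combine with x ≡ 0 (mod 13); new modulus lcm = 3003.
    Write x = 83 + 231·t and substitute into x ≡ 0 (mod 13): 231·t ≡ 0 − 83 = -83 (mod 13).
    Reduce coefficients mod 13: 10·t ≡ 8 (mod 13).
    The inverse of 10 mod 13 is 4 (since 10·4 = 40 = 3·13 + 1), so t ≡ 4·8 = 32 ≡ 6 (mod 13).
    Then x = 83 + 231·6 = 1469, valid modulo lcm(231, 13) = 3003: x ≡ 1469 (mod 3003).
Verify against each original: 1469 mod 3 = 2, 1469 mod 11 = 6, 1469 mod 7 = 6, 1469 mod 13 = 0.

x ≡ 1469 (mod 3003).


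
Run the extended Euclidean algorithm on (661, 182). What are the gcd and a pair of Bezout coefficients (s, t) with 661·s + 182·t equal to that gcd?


Euclidean algorithm on (661, 182) — divide until remainder is 0:
  661 = 3 · 182 + 115
  182 = 1 · 115 + 67
  115 = 1 · 67 + 48
  67 = 1 · 48 + 19
  48 = 2 · 19 + 10
  19 = 1 · 10 + 9
  10 = 1 · 9 + 1
  9 = 9 · 1 + 0
gcd(661, 182) = 1.
Track Bezout coefficients alongside the remainders: start with r₀ = 661 = a·1 + b·0 (s = 1, t = 0) and r₁ = 182 = a·0 + b·1 (s = 0, t = 1); each new remainder r_{k+1} = r_{k-1} − q_k·r_k inherits s_{k+1} = s_{k-1} − q_k·s_k, t_{k+1} = t_{k-1} − q_k·t_k, so r_k = a·s_k + b·t_k at every step:
  q = 3: r = 115, s = 1 − 3·0 = 1, t = 0 − 3·1 = -3  (check: 661·1 + 182·(-3) = 115)
  q = 1: r = 67, s = 0 − 1·1 = -1, t = 1 − 1·(-3) = 4  (check: 661·(-1) + 182·4 = 67)
  q = 1: r = 48, s = 1 − 1·(-1) = 2, t = -3 − 1·4 = -7  (check: 661·2 + 182·(-7) = 48)
  q = 1: r = 19, s = -1 − 1·2 = -3, t = 4 − 1·(-7) = 11  (check: 661·(-3) + 182·11 = 19)
  q = 2: r = 10, s = 2 − 2·(-3) = 8, t = -7 − 2·11 = -29  (check: 661·8 + 182·(-29) = 10)
  q = 1: r = 9, s = -3 − 1·8 = -11, t = 11 − 1·(-29) = 40  (check: 661·(-11) + 182·40 = 9)
  q = 1: r = 1, s = 8 − 1·(-11) = 19, t = -29 − 1·40 = -69  (check: 661·19 + 182·(-69) = 1)
The row with r = 1 (the gcd) gives the Bezout coefficients s = 19, t = -69.
Result: 661 · (19) + 182 · (-69) = 1.

gcd(661, 182) = 1; s = 19, t = -69 (check: 661·19 + 182·(-69) = 1).


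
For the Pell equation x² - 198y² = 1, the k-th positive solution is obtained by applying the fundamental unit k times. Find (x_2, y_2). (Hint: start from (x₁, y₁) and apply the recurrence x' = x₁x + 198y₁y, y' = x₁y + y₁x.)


Step 1: Find the fundamental solution (x₁, y₁) of x² - 198y² = 1.
  Expand √198 as a continued fraction. a₀ = ⌊√198⌋ = 14; iterate m_{k+1} = d_k·a_k − m_k, d_{k+1} = (198 − m_{k+1}²)/d_k, a_{k+1} = ⌊(a₀ + m_{k+1})/d_{k+1}⌋ (starting m₀ = 0, d₀ = 1), with convergents p_k = a_k·p_{k-1} + p_{k-2}, q_k = a_k·q_{k-1} + q_{k-2} (p₋₁ = 1, q₋₁ = 0):
  k = 0: a₀ = 14; p₀/q₀ = 14/1; p₀² − 198·q₀² = 196 − 198 = -2.
  k = 1: m = 14, d = 2, a = ⌊(14 + 14)/2⌋ = 14; p/q = (14·14 + 1)/(14·1 + 0) = 197/14; p² − 198·q² = 38809 − 38808 = 1.
  The first convergent with p² − 198·q² = 1 gives the fundamental solution (x₁, y₁) = (197, 14).
Step 2: Apply the recurrence (x_{n+1}, y_{n+1}) = (x₁x_n + 198y₁y_n, x₁y_n + y₁x_n) repeatedly.
  From (x_1, y_1) = (197, 14): x_2 = 197·197 + 198·14·14 = 77617; y_2 = 197·14 + 14·197 = 5516.
Step 3: Verify x_2² - 198·y_2² = 6024398689 - 6024398688 = 1 (should be 1). ✓

(x_1, y_1) = (197, 14); (x_2, y_2) = (77617, 5516).


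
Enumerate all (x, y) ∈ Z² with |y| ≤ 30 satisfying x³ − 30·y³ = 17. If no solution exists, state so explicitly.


The equation is x³ - 30y³ = 17. For fixed y, x³ = 30·y³ + 17, so a solution requires the RHS to be a perfect cube.
Strategy: iterate y from -30 to 30, compute RHS = 30·y³ + 17, and check whether it is a (positive or negative) perfect cube.
Check small values of y:
  y = 0: RHS = 17 is not a perfect cube.
  y = 1: RHS = 47 is not a perfect cube.
  y = -1: RHS = -13 is not a perfect cube.
  y = 2: RHS = 257 is not a perfect cube.
  y = -2: RHS = -223 is not a perfect cube.
  y = 3: RHS = 827 is not a perfect cube.
  y = -3: RHS = -793 is not a perfect cube.
Continuing the search up to |y| = 30 finds no solutions either.
No (x, y) in the scanned range satisfies the equation.

No integer solutions with |y| ≤ 30.


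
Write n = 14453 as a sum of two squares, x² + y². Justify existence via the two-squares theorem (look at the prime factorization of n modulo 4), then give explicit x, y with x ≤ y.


Step 1: Factor n = 14453 = 97 · 149.
Step 2: Check the mod-4 condition on each prime factor: 97 ≡ 1 (mod 4), exponent 1; 149 ≡ 1 (mod 4), exponent 1.
All primes ≡ 3 (mod 4) appear to even exponent (or don't appear), so by the two-squares theorem n IS expressible as a sum of two squares.
Step 3: Build a representation. Here n = 97 · 149 is a product of primes ≡ 1 (mod 4). Each prime p ≡ 1 (mod 4) is itself a sum of two squares; find a² by testing p − a² for a perfect square:
  97: 97 − 1² = 96, 97 − 2² = 93, 97 − 3² = 88, 97 − 4² = 81 = 9² ⇒ 97 = 4² + 9².
  149: 149 − 1² = 148, 149 − 2² = 145, 149 − 3² = 140, 149 − 4² = 133, 149 − 5² = 124, 149 − 6² = 113, 149 − 7² = 100 = 10² ⇒ 149 = 7² + 10².
  Combine using the Brahmagupta–Fibonacci identity (a² + b²)(c² + d²) = (ac − bd)² + (ad + bc)² = (ac + bd)² + (ad − bc)²:
  97 · 149 = 14453: from (4² + 9²)(7² + 10²), take (4·7 − 9·10, 4·10 + 9·7) = (28 − 90, 40 + 63) = (-62, 103); dropping signs (only squares matter) gives (62, 103); check 62² + 103² = 3844 + 10609 = 14453 ✓.
Step 4: Order so x ≤ y and verify: 62² + 103² = 3844 + 10609 = 14453 = n. ✓

n = 14453 = 62² + 103² (one valid representation with x ≤ y).


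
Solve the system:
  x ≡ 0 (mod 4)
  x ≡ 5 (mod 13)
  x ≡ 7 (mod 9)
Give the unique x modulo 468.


Moduli 4, 13, 9 are pairwise coprime; by CRT there is a unique solution modulo M = 4 · 13 · 9 = 468.
Solve pairwise, accumulating the modulus:
  Start with x ≡ 0 (mod 4).
  Combine with x ≡ 5 (mod 13): since gcd(4, 13) = 1, we get a unique residue mod 52.
    Write x = 0 + 4·t and substitute into x ≡ 5 (mod 13): 4·t ≡ 5 − 0 = 5 (mod 13).
    The inverse of 4 mod 13 is 10 (since 4·10 = 40 = 3·13 + 1), so t ≡ 10·5 = 50 ≡ 11 (mod 13).
    Then x = 0 + 4·11 = 44, valid modulo lcm(4, 13) = 52: x ≡ 44 (mod 52).
  Combine with x ≡ 7 (mod 9): since gcd(52, 9) = 1, we get a unique residue mod 468.
    Write x = 44 + 52·t and substitute into x ≡ 7 (mod 9): 52·t ≡ 7 − 44 = -37 (mod 9).
    Reduce coefficients mod 9: 7·t ≡ 8 (mod 9).
    The inverse of 7 mod 9 is 4 (since 7·4 = 28 = 3·9 + 1), so t ≡ 4·8 = 32 ≡ 5 (mod 9).
    Then x = 44 + 52·5 = 304, valid modulo lcm(52, 9) = 468: x ≡ 304 (mod 468).
Verify: 304 mod 4 = 0 ✓, 304 mod 13 = 5 ✓, 304 mod 9 = 7 ✓.

x ≡ 304 (mod 468).


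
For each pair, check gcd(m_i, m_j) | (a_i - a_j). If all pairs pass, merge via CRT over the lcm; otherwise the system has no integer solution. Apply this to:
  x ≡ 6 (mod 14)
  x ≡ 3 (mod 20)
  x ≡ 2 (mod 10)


Moduli 14, 20, 10 are not pairwise coprime, so CRT works modulo lcm(m_i) when all pairwise compatibility conditions hold.
Pairwise compatibility: gcd(m_i, m_j) must divide a_i - a_j for every pair.
Merge one congruence at a time:
  Start: x ≡ 6 (mod 14).
  Combine with x ≡ 3 (mod 20): gcd(14, 20) = 2, and 3 - 6 = -3 is NOT divisible by 2.
    ⇒ system is inconsistent (no integer solution).

No solution (the system is inconsistent).


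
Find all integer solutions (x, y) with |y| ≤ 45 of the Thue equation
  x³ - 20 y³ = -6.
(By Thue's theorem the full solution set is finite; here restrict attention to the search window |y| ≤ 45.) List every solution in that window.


The equation is x³ - 20y³ = -6. For fixed y, x³ = 20·y³ − 6, so a solution requires the RHS to be a perfect cube.
Strategy: iterate y from -45 to 45, compute RHS = 20·y³ − 6, and check whether it is a (positive or negative) perfect cube.
Check small values of y:
  y = 0: RHS = -6 is not a perfect cube.
  y = 1: RHS = 14 is not a perfect cube.
  y = -1: RHS = -26 is not a perfect cube.
  y = 2: RHS = 154 is not a perfect cube.
  y = -2: RHS = -166 is not a perfect cube.
  y = 3: RHS = 534 is not a perfect cube.
  y = -3: RHS = -546 is not a perfect cube.
Continuing the search up to |y| = 45 finds no solutions either.
No (x, y) in the scanned range satisfies the equation.

No integer solutions with |y| ≤ 45.


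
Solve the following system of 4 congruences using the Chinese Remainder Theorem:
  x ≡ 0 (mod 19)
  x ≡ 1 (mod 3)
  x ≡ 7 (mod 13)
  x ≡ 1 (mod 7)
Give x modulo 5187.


Product of moduli M = 19 · 3 · 13 · 7 = 5187.
Merge one congruence at a time:
  Start: x ≡ 0 (mod 19).
  Combine with x ≡ 1 (mod 3); new modulus lcm = 57.
    Write x = 0 + 19·t and substitute into x ≡ 1 (mod 3): 19·t ≡ 1 − 0 = 1 (mod 3).
    Reduce coefficients mod 3: 1·t ≡ 1 (mod 3).
    So t ≡ 1 (mod 3).
    Then x = 0 + 19·1 = 19, valid modulo lcm(19, 3) = 57: x ≡ 19 (mod 57).
  Combine with x ≡ 7 (mod 13); new modulus lcm = 741.
    Write x = 19 + 57·t and substitute into x ≡ 7 (mod 13): 57·t ≡ 7 − 19 = -12 (mod 13).
    Reduce coefficients mod 13: 5·t ≡ 1 (mod 13).
    The inverse of 5 mod 13 is 8 (since 5·8 = 40 = 3·13 + 1), so t ≡ 8·1 = 8 ≡ 8 (mod 13).
    Then x = 19 + 57·8 = 475, valid modulo lcm(57, 13) = 741: x ≡ 475 (mod 741).
  Combine with x ≡ 1 (mod 7); new modulus lcm = 5187.
    Write x = 475 + 741·t and substitute into x ≡ 1 (mod 7): 741·t ≡ 1 − 475 = -474 (mod 7).
    Reduce coefficients mod 7: 6·t ≡ 2 (mod 7).
    The inverse of 6 mod 7 is 6 (since 6·6 = 36 = 5·7 + 1), so t ≡ 6·2 = 12 ≡ 5 (mod 7).
    Then x = 475 + 741·5 = 4180, valid modulo lcm(741, 7) = 5187: x ≡ 4180 (mod 5187).
Verify against each original: 4180 mod 19 = 0, 4180 mod 3 = 1, 4180 mod 13 = 7, 4180 mod 7 = 1.

x ≡ 4180 (mod 5187).


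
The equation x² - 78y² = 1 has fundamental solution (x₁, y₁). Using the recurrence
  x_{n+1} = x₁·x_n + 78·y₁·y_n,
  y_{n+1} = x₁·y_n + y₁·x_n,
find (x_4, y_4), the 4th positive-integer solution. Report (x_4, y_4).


Step 1: Find the fundamental solution (x₁, y₁) of x² - 78y² = 1.
  Expand √78 as a continued fraction. a₀ = ⌊√78⌋ = 8; iterate m_{k+1} = d_k·a_k − m_k, d_{k+1} = (78 − m_{k+1}²)/d_k, a_{k+1} = ⌊(a₀ + m_{k+1})/d_{k+1}⌋ (starting m₀ = 0, d₀ = 1), with convergents p_k = a_k·p_{k-1} + p_{k-2}, q_k = a_k·q_{k-1} + q_{k-2} (p₋₁ = 1, q₋₁ = 0):
  k = 0: a₀ = 8; p₀/q₀ = 8/1; p₀² − 78·q₀² = 64 − 78 = -14.
  k = 1: m = 8, d = 14, a = ⌊(8 + 8)/14⌋ = 1; p/q = (1·8 + 1)/(1·1 + 0) = 9/1; p² − 78·q² = 81 − 78 = 3.
  k = 2: m = 6, d = 3, a = ⌊(8 + 6)/3⌋ = 4; p/q = (4·9 + 8)/(4·1 + 1) = 44/5; p² − 78·q² = 1936 − 1950 = -14.
  k = 3: m = 6, d = 14, a = ⌊(8 + 6)/14⌋ = 1; p/q = (1·44 + 9)/(1·5 + 1) = 53/6; p² − 78·q² = 2809 − 2808 = 1.
  The first convergent with p² − 78·q² = 1 gives the fundamental solution (x₁, y₁) = (53, 6).
Step 2: Apply the recurrence (x_{n+1}, y_{n+1}) = (x₁x_n + 78y₁y_n, x₁y_n + y₁x_n) repeatedly.
  From (x_1, y_1) = (53, 6): x_2 = 53·53 + 78·6·6 = 5617; y_2 = 53·6 + 6·53 = 636.
  From (x_2, y_2) = (5617, 636): x_3 = 53·5617 + 78·6·636 = 595349; y_3 = 53·636 + 6·5617 = 67410.
  From (x_3, y_3) = (595349, 67410): x_4 = 53·595349 + 78·6·67410 = 63101377; y_4 = 53·67410 + 6·595349 = 7144824.
Step 3: Verify x_4² - 78·y_4² = 3981783779296129 - 3981783779296128 = 1 (should be 1). ✓

(x_1, y_1) = (53, 6); (x_4, y_4) = (63101377, 7144824).


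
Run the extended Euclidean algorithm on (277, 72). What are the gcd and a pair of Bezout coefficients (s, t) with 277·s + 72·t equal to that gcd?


Euclidean algorithm on (277, 72) — divide until remainder is 0:
  277 = 3 · 72 + 61
  72 = 1 · 61 + 11
  61 = 5 · 11 + 6
  11 = 1 · 6 + 5
  6 = 1 · 5 + 1
  5 = 5 · 1 + 0
gcd(277, 72) = 1.
Track Bezout coefficients alongside the remainders: start with r₀ = 277 = a·1 + b·0 (s = 1, t = 0) and r₁ = 72 = a·0 + b·1 (s = 0, t = 1); each new remainder r_{k+1} = r_{k-1} − q_k·r_k inherits s_{k+1} = s_{k-1} − q_k·s_k, t_{k+1} = t_{k-1} − q_k·t_k, so r_k = a·s_k + b·t_k at every step:
  q = 3: r = 61, s = 1 − 3·0 = 1, t = 0 − 3·1 = -3  (check: 277·1 + 72·(-3) = 61)
  q = 1: r = 11, s = 0 − 1·1 = -1, t = 1 − 1·(-3) = 4  (check: 277·(-1) + 72·4 = 11)
  q = 5: r = 6, s = 1 − 5·(-1) = 6, t = -3 − 5·4 = -23  (check: 277·6 + 72·(-23) = 6)
  q = 1: r = 5, s = -1 − 1·6 = -7, t = 4 − 1·(-23) = 27  (check: 277·(-7) + 72·27 = 5)
  q = 1: r = 1, s = 6 − 1·(-7) = 13, t = -23 − 1·27 = -50  (check: 277·13 + 72·(-50) = 1)
The row with r = 1 (the gcd) gives the Bezout coefficients s = 13, t = -50.
Result: 277 · (13) + 72 · (-50) = 1.

gcd(277, 72) = 1; s = 13, t = -50 (check: 277·13 + 72·(-50) = 1).
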